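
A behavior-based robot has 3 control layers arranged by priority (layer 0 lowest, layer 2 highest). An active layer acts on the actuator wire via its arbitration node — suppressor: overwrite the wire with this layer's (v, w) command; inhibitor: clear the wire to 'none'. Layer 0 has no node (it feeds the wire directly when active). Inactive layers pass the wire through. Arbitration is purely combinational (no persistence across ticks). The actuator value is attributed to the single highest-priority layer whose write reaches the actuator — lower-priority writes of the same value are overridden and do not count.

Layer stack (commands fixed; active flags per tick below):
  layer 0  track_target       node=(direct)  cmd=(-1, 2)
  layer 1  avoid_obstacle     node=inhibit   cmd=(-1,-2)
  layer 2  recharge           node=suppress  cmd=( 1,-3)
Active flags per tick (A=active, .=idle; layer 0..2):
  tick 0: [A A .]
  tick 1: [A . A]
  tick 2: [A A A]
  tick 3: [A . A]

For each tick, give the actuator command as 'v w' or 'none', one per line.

tick 0:
  [0] track_target on; wire := (-1, 2)
  [1] avoid_obstacle on (inhibit); wire := none
  [2] recharge off; pass none
  output none
tick 1:
  [0] track_target on; wire := (-1, 2)
  [1] avoid_obstacle off; pass (-1, 2)
  [2] recharge on (suppress); wire := (1, -3)
  output (1, -3)
tick 2:
  [0] track_target on; wire := (-1, 2)
  [1] avoid_obstacle on (inhibit); wire := none
  [2] recharge on (suppress); wire := (1, -3)
  output (1, -3)
tick 3:
  [0] track_target on; wire := (-1, 2)
  [1] avoid_obstacle off; pass (-1, 2)
  [2] recharge on (suppress); wire := (1, -3)
  output (1, -3)

none
1 -3
1 -3
1 -3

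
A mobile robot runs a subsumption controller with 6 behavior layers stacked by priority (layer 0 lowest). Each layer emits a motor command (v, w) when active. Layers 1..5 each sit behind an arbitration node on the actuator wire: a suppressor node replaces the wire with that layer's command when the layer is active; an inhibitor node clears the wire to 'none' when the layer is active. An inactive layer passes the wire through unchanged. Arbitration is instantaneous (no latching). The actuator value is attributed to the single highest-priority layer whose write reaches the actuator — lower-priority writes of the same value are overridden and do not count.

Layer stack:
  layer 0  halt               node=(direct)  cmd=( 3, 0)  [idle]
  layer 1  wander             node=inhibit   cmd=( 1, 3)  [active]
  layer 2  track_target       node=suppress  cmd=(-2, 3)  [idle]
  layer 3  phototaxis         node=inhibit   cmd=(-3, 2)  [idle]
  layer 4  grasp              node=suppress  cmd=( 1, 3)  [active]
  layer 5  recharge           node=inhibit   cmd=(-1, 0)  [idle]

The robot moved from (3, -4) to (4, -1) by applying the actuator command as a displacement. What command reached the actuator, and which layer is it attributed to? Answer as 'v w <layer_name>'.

1 3 grasp

displacement = (4, -1) − (3, -4) = (1, 3)
layer 0 (halt) idle — none
layer 1 (wander) active — inhibits: none
layer 2 (track_target) idle — unchanged: none
layer 3 (phototaxis) idle — unchanged: none
layer 4 (grasp) active — suppresses: (1, 3)
layer 5 (recharge) idle — unchanged: (1, 3)
→ actuator (1, 3) — from layer 4 (grasp)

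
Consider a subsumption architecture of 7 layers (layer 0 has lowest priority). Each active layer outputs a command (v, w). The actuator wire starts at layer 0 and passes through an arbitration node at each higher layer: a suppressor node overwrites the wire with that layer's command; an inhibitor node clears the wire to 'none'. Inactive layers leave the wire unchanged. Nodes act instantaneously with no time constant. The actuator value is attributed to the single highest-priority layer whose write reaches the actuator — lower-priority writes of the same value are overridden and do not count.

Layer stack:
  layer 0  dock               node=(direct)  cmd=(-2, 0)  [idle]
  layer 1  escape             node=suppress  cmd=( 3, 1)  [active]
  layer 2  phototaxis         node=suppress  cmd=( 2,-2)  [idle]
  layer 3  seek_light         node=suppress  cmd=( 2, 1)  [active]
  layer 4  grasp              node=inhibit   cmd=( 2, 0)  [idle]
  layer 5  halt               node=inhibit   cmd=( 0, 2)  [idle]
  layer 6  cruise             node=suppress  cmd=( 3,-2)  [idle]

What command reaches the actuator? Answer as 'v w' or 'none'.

2 1

[0] dock off; wire := none
[1] escape on (suppress); wire := (3, 1)
[2] phototaxis off; pass (3, 1)
[3] seek_light on (suppress); wire := (2, 1)
[4] grasp off; pass (2, 1)
[5] halt off; pass (2, 1)
[6] cruise off; pass (2, 1)
output (2, 1)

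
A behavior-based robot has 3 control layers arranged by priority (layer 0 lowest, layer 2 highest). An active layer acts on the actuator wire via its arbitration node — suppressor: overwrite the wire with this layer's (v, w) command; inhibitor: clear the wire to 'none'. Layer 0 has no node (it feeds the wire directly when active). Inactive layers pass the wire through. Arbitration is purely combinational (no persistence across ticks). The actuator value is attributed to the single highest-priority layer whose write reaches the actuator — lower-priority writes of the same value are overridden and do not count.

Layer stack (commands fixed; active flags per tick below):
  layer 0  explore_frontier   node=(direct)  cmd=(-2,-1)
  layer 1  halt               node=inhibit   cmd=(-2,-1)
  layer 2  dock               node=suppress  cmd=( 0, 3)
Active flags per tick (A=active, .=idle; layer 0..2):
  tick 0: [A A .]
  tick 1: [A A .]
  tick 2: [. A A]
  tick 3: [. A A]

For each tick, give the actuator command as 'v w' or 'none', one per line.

tick 0:
  layer 0 (explore_frontier) active — direct: (-2, -1)
  layer 1 (halt) active — inhibits: none
  layer 2 (dock) idle — unchanged: none
  → actuator none
tick 1:
  layer 0 (explore_frontier) active — direct: (-2, -1)
  layer 1 (halt) active — inhibits: none
  layer 2 (dock) idle — unchanged: none
  → actuator none
tick 2:
  layer 0 (explore_frontier) idle — none
  layer 1 (halt) active — inhibits: none
  layer 2 (dock) active — suppresses: (0, 3)
  → actuator (0, 3)
tick 3:
  layer 0 (explore_frontier) idle — none
  layer 1 (halt) active — inhibits: none
  layer 2 (dock) active — suppresses: (0, 3)
  → actuator (0, 3)

none
none
0 3
0 3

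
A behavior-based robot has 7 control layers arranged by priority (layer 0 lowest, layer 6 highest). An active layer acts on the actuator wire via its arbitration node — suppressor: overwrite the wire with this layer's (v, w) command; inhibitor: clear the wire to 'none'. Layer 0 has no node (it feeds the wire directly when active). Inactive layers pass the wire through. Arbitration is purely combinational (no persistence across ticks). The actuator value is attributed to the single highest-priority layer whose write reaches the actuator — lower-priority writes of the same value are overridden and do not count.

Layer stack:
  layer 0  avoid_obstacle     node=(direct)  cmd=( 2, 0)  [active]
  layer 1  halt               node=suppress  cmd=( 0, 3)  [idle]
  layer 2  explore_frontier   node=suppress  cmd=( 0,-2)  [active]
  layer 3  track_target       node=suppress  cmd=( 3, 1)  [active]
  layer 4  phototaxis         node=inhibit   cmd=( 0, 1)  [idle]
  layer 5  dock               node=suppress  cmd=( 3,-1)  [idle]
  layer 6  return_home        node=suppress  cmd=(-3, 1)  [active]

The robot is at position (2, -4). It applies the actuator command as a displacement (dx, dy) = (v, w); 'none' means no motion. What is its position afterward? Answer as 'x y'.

-1 -3

L0 avoid_obstacle: active, feeds wire = (2, 0)
L1 halt: idle → wire stays (2, 0)
L2 explore_frontier: active, suppressor → wire = (0, -2)
L3 track_target: active, suppressor → wire = (3, 1)
L4 phototaxis: idle → wire stays (3, 1)
L5 dock: idle → wire stays (3, 1)
L6 return_home: active, suppressor → wire = (-3, 1)
actuator = (-3, 1)
position: (2, -4) + (-3, 1) = (-1, -3)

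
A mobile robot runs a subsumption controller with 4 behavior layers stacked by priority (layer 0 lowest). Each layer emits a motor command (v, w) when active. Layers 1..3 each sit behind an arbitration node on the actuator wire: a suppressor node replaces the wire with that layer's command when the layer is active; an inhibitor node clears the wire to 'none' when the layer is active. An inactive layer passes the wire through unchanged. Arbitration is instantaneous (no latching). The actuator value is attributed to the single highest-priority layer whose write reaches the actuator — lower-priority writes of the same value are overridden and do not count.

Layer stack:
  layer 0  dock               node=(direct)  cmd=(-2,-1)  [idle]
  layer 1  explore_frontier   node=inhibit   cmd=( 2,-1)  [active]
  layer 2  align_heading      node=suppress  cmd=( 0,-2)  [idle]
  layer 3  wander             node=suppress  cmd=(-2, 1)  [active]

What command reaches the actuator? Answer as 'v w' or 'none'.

-2 1

layer 0 (dock) idle — none
layer 1 (explore_frontier) active — inhibits: none
layer 2 (align_heading) idle — unchanged: none
layer 3 (wander) active — suppresses: (-2, 1)
→ actuator (-2, 1)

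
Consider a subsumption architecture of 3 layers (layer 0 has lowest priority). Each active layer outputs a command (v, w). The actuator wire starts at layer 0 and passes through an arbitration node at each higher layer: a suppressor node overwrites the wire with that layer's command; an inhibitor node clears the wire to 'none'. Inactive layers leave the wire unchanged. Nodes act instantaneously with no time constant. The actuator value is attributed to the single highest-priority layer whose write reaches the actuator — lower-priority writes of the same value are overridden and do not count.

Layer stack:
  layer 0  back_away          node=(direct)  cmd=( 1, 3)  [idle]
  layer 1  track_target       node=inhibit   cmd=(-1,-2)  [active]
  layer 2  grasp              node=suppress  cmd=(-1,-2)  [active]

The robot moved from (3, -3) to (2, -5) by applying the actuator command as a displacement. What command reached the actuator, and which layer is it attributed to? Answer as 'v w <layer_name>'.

-1 -2 grasp

displacement = (2, -5) − (3, -3) = (-1, -2)
[0] back_away off; wire := none
[1] track_target on (inhibit); wire := none
[2] grasp on (suppress); wire := (-1, -2)
output (-1, -2) — from layer 2 (grasp)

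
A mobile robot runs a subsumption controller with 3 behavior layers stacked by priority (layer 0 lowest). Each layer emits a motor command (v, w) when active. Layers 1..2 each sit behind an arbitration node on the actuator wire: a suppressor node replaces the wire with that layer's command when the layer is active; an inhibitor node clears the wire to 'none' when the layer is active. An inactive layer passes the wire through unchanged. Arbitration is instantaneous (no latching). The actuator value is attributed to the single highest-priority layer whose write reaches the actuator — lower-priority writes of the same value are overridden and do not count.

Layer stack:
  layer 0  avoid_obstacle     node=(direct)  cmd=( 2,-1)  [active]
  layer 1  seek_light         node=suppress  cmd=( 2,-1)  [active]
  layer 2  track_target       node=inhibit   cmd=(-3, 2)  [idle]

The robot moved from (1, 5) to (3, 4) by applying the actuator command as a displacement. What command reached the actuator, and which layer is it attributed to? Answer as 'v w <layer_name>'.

2 -1 seek_light

displacement = (3, 4) − (1, 5) = (2, -1)
layer 0 (avoid_obstacle) active — direct: (2, -1)
layer 1 (seek_light) active — suppresses: (2, -1)
layer 2 (track_target) idle — unchanged: (2, -1)
→ actuator (2, -1) — from layer 1 (seek_light)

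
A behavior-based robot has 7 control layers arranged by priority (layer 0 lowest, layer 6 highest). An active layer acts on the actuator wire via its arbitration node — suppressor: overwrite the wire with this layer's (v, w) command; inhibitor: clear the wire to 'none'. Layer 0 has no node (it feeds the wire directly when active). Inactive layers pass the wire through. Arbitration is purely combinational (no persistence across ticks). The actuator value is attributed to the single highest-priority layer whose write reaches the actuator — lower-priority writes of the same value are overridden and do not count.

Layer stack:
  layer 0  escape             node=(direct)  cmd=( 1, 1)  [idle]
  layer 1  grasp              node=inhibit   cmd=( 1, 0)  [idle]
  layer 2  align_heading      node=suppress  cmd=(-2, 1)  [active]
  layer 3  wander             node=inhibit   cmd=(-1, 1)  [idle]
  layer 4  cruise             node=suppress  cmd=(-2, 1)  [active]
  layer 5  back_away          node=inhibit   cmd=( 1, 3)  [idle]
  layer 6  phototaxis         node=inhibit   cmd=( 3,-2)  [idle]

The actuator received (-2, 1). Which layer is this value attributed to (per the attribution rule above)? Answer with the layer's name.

layer 0 (escape) idle — none
layer 1 (grasp) idle — unchanged: none
layer 2 (align_heading) active — suppresses: (-2, 1)
layer 3 (wander) idle — unchanged: (-2, 1)
layer 4 (cruise) active — suppresses: (-2, 1)
layer 5 (back_away) idle — unchanged: (-2, 1)
layer 6 (phototaxis) idle — unchanged: (-2, 1)
→ actuator (-2, 1)
last writer: layer 4 = cruise

cruise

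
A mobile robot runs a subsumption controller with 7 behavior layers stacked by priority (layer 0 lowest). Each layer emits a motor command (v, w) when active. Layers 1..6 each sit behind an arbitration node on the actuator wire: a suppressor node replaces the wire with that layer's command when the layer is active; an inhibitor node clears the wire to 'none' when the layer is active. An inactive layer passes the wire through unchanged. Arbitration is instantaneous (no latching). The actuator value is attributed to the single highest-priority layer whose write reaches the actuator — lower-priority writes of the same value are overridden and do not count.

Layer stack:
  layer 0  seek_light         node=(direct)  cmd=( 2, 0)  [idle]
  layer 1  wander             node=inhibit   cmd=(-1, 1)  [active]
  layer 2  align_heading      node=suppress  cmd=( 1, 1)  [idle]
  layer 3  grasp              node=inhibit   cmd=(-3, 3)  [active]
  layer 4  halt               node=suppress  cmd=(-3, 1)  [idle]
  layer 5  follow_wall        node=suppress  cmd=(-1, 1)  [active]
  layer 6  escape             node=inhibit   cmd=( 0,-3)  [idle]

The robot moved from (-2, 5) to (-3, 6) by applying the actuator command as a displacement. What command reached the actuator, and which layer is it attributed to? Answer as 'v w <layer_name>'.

displacement = (-3, 6) − (-2, 5) = (-1, 1)
[0] seek_light off; wire := none
[1] wander on (inhibit); wire := none
[2] align_heading off; pass none
[3] grasp on (inhibit); wire := none
[4] halt off; pass none
[5] follow_wall on (suppress); wire := (-1, 1)
[6] escape off; pass (-1, 1)
output (-1, 1) — from layer 5 (follow_wall)

-1 1 follow_wall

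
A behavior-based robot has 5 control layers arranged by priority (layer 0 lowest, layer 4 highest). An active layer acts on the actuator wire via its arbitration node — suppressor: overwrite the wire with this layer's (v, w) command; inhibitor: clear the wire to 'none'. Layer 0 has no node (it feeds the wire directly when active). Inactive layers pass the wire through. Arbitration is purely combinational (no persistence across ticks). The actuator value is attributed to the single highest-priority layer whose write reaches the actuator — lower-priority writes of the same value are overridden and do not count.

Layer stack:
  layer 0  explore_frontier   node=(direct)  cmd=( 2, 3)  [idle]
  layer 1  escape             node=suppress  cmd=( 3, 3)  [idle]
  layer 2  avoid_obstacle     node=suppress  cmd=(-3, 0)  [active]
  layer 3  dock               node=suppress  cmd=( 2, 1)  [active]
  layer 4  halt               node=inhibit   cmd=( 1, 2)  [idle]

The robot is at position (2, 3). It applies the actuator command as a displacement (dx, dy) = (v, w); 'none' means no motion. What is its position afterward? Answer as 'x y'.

4 4

[0] explore_frontier off; wire := none
[1] escape off; pass none
[2] avoid_obstacle on (suppress); wire := (-3, 0)
[3] dock on (suppress); wire := (2, 1)
[4] halt off; pass (2, 1)
output (2, 1)
position: (2, 3) + (2, 1) = (4, 4)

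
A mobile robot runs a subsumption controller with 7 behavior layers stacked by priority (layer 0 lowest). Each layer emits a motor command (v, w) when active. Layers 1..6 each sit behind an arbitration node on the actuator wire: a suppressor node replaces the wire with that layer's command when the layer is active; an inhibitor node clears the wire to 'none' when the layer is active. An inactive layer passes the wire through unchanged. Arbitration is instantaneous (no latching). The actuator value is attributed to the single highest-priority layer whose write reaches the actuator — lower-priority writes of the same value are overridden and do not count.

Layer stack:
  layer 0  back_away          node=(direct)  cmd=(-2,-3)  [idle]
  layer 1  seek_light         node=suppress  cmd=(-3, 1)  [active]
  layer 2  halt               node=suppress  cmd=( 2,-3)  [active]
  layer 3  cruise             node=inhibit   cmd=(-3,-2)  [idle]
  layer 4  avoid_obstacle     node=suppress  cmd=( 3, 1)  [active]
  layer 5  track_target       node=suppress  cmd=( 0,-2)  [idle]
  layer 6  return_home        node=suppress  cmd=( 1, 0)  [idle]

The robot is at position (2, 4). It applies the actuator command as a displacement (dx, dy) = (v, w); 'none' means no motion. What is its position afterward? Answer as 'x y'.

5 5

L0 back_away: idle → wire = none
L1 seek_light: active, suppressor → wire = (-3, 1)
L2 halt: active, suppressor → wire = (2, -3)
L3 cruise: idle → wire stays (2, -3)
L4 avoid_obstacle: active, suppressor → wire = (3, 1)
L5 track_target: idle → wire stays (3, 1)
L6 return_home: idle → wire stays (3, 1)
actuator = (3, 1)
position: (2, 4) + (3, 1) = (5, 5)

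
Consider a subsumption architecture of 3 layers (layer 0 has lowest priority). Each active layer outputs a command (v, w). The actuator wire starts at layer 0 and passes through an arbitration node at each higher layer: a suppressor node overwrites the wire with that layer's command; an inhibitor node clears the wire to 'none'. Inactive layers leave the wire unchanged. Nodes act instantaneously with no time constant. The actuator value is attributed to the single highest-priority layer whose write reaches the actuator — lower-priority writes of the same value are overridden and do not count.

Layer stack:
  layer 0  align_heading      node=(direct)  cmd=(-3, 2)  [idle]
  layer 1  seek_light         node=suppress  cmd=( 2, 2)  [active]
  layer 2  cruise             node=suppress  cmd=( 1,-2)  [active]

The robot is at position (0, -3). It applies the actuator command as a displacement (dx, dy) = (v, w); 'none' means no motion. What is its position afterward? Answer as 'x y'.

1 -5

layer 0 (align_heading) idle — none
layer 1 (seek_light) active — suppresses: (2, 2)
layer 2 (cruise) active — suppresses: (1, -2)
→ actuator (1, -2)
position: (0, -3) + (1, -2) = (1, -5)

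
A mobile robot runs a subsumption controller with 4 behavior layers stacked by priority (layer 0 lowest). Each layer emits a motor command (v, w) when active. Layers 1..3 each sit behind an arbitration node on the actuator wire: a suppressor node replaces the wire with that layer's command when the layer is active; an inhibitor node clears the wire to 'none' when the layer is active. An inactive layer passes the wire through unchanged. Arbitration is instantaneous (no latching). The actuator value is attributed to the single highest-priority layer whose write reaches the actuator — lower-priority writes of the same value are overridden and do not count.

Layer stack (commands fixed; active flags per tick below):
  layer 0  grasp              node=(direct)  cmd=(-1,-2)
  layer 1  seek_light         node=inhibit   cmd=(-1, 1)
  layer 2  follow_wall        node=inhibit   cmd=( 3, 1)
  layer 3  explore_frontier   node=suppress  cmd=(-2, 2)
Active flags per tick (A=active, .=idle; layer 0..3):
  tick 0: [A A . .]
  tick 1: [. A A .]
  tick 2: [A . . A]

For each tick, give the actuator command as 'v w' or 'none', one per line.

tick 0:
  L0 grasp: active, feeds wire = (-1, -2)
  L1 seek_light: active, inhibitor → wire = none
  L2 follow_wall: idle → wire stays none
  L3 explore_frontier: idle → wire stays none
  actuator = none
tick 1:
  L0 grasp: idle → wire = none
  L1 seek_light: active, inhibitor → wire = none
  L2 follow_wall: active, inhibitor → wire = none
  L3 explore_frontier: idle → wire stays none
  actuator = none
tick 2:
  L0 grasp: active, feeds wire = (-1, -2)
  L1 seek_light: idle → wire stays (-1, -2)
  L2 follow_wall: idle → wire stays (-1, -2)
  L3 explore_frontier: active, suppressor → wire = (-2, 2)
  actuator = (-2, 2)

none
none
-2 2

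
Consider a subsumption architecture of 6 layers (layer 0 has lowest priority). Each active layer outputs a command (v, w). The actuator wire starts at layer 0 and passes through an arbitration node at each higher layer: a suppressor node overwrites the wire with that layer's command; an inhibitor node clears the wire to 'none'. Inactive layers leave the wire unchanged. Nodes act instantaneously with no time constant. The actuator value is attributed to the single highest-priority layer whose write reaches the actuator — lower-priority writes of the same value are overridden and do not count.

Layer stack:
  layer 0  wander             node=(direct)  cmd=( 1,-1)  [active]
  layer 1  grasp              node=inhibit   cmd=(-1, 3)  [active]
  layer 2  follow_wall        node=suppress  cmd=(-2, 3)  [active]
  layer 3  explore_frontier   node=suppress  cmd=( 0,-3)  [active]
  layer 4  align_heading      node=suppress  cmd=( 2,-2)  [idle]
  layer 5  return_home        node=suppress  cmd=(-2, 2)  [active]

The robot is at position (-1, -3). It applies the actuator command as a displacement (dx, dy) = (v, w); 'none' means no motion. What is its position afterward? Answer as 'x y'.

-3 -1

[0] wander on; wire := (1, -1)
[1] grasp on (inhibit); wire := none
[2] follow_wall on (suppress); wire := (-2, 3)
[3] explore_frontier on (suppress); wire := (0, -3)
[4] align_heading off; pass (0, -3)
[5] return_home on (suppress); wire := (-2, 2)
output (-2, 2)
position: (-1, -3) + (-2, 2) = (-3, -1)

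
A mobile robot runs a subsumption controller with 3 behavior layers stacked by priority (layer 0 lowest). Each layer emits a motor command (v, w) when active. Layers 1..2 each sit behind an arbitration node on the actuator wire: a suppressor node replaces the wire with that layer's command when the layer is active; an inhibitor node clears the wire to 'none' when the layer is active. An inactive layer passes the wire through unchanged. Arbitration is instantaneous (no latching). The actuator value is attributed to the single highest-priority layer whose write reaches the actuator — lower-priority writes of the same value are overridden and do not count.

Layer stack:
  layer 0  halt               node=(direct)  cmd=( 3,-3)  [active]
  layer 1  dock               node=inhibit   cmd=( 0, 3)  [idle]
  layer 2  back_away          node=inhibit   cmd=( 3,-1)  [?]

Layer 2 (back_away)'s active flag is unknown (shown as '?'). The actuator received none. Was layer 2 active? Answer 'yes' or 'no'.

If layer 2 is active=yes:
  actuator would be none
If layer 2 is active=no:
  actuator would be (3, -3)
Observed none, so layer 2 was active.

yes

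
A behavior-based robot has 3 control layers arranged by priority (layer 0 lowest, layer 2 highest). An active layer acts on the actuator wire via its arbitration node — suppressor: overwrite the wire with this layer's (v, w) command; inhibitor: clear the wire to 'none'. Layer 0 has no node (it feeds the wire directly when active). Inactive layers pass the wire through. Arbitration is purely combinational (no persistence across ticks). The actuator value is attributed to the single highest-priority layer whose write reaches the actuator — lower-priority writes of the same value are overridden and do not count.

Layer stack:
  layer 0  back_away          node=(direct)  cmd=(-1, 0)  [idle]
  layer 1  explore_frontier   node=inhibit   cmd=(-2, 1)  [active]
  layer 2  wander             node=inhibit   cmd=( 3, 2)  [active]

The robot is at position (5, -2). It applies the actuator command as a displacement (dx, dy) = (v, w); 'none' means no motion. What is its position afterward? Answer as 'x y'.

L0 back_away: idle → wire = none
L1 explore_frontier: active, inhibitor → wire = none
L2 wander: active, inhibitor → wire = none
actuator = none
position: (5, -2) + none = (5, -2)

5 -2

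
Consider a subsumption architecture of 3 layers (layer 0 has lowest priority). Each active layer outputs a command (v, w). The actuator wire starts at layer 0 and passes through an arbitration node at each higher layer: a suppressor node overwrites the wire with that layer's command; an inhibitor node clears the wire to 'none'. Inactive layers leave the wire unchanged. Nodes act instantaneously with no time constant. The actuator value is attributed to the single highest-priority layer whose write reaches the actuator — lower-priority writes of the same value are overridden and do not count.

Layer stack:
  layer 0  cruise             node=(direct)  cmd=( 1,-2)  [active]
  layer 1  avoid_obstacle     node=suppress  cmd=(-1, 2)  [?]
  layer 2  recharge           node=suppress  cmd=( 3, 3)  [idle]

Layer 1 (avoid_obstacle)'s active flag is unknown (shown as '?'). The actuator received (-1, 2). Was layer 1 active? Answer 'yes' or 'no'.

yes

If layer 1 is active=yes:
  actuator would be (-1, 2)
If layer 1 is active=no:
  actuator would be (1, -2)
Observed (-1, 2), so layer 1 was active.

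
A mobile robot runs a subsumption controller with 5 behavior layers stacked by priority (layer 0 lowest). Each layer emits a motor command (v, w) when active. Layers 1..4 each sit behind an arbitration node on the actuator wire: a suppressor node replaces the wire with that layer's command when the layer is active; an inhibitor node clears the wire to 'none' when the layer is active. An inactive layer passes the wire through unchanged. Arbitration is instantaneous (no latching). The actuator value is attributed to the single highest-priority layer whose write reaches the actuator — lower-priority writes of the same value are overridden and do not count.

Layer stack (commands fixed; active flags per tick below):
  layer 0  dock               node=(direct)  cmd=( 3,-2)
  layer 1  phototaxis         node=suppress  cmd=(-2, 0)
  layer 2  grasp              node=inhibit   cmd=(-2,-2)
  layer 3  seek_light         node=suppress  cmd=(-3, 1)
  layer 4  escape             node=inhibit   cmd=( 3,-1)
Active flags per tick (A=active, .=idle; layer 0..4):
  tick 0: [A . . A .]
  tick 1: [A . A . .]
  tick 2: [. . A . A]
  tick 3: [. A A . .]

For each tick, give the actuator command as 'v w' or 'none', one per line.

-3 1
none
none
none

tick 0:
  layer 0 (dock) active — direct: (3, -2)
  layer 1 (phototaxis) idle — unchanged: (3, -2)
  layer 2 (grasp) idle — unchanged: (3, -2)
  layer 3 (seek_light) active — suppresses: (-3, 1)
  layer 4 (escape) idle — unchanged: (-3, 1)
  → actuator (-3, 1)
tick 1:
  layer 0 (dock) active — direct: (3, -2)
  layer 1 (phototaxis) idle — unchanged: (3, -2)
  layer 2 (grasp) active — inhibits: none
  layer 3 (seek_light) idle — unchanged: none
  layer 4 (escape) idle — unchanged: none
  → actuator none
tick 2:
  layer 0 (dock) idle — none
  layer 1 (phototaxis) idle — unchanged: none
  layer 2 (grasp) active — inhibits: none
  layer 3 (seek_light) idle — unchanged: none
  layer 4 (escape) active — inhibits: none
  → actuator none
tick 3:
  layer 0 (dock) idle — none
  layer 1 (phototaxis) active — suppresses: (-2, 0)
  layer 2 (grasp) active — inhibits: none
  layer 3 (seek_light) idle — unchanged: none
  layer 4 (escape) idle — unchanged: none
  → actuator none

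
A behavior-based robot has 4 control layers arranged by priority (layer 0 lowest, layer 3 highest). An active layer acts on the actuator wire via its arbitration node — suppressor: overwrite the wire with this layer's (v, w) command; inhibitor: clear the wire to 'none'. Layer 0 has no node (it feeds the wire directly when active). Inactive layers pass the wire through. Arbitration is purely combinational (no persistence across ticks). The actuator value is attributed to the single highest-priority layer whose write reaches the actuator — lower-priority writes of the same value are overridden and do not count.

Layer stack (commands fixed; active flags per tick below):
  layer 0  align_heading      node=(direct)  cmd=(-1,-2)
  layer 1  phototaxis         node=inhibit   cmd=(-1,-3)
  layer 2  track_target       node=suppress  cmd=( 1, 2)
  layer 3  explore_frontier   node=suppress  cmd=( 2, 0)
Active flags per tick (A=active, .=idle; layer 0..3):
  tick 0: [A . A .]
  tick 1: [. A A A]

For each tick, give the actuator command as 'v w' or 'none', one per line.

tick 0:
  [0] align_heading on; wire := (-1, -2)
  [1] phototaxis off; pass (-1, -2)
  [2] track_target on (suppress); wire := (1, 2)
  [3] explore_frontier off; pass (1, 2)
  output (1, 2)
tick 1:
  [0] align_heading off; wire := none
  [1] phototaxis on (inhibit); wire := none
  [2] track_target on (suppress); wire := (1, 2)
  [3] explore_frontier on (suppress); wire := (2, 0)
  output (2, 0)

1 2
2 0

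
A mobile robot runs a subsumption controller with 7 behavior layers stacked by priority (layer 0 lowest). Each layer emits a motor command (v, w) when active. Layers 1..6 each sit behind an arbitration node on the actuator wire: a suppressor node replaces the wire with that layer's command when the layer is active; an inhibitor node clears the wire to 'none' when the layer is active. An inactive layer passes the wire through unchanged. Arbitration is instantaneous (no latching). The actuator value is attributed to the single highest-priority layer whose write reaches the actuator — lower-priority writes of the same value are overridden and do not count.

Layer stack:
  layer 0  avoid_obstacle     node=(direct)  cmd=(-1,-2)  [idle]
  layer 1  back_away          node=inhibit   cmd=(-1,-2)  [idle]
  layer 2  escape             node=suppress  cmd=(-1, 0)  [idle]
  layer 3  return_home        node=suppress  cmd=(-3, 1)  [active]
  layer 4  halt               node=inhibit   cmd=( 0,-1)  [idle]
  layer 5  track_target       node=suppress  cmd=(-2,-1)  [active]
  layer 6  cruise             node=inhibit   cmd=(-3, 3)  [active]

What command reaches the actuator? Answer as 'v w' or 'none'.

none

L0 avoid_obstacle: idle → wire = none
L1 back_away: idle → wire stays none
L2 escape: idle → wire stays none
L3 return_home: active, suppressor → wire = (-3, 1)
L4 halt: idle → wire stays (-3, 1)
L5 track_target: active, suppressor → wire = (-2, -1)
L6 cruise: active, inhibitor → wire = none
actuator = none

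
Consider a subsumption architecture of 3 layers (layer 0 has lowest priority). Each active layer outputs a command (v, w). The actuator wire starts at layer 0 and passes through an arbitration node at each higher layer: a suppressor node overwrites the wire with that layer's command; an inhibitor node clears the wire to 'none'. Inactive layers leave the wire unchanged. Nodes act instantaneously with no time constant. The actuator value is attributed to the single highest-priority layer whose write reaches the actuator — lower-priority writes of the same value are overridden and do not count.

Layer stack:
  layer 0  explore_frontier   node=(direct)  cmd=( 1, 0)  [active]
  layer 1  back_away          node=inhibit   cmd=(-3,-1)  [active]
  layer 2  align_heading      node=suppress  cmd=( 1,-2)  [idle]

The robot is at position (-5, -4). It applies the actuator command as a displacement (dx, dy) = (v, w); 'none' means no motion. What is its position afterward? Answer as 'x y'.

-5 -4

[0] explore_frontier on; wire := (1, 0)
[1] back_away on (inhibit); wire := none
[2] align_heading off; pass none
output none
position: (-5, -4) + none = (-5, -4)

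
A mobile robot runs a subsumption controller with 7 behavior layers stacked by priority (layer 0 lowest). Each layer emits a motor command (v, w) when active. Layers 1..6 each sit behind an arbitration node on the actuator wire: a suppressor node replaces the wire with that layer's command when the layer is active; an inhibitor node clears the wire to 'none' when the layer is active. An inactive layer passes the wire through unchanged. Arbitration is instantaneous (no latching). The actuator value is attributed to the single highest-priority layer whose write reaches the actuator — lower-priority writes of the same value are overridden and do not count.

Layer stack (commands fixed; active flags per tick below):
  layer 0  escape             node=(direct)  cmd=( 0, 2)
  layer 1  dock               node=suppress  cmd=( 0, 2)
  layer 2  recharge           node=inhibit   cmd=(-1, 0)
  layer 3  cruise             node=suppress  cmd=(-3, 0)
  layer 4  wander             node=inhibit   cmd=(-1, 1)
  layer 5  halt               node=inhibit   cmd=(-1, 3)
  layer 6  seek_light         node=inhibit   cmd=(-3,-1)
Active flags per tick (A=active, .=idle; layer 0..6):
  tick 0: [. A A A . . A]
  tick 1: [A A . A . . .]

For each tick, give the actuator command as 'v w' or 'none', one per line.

none
-3 0

tick 0:
  [0] escape off; wire := none
  [1] dock on (suppress); wire := (0, 2)
  [2] recharge on (inhibit); wire := none
  [3] cruise on (suppress); wire := (-3, 0)
  [4] wander off; pass (-3, 0)
  [5] halt off; pass (-3, 0)
  [6] seek_light on (inhibit); wire := none
  output none
tick 1:
  [0] escape on; wire := (0, 2)
  [1] dock on (suppress); wire := (0, 2)
  [2] recharge off; pass (0, 2)
  [3] cruise on (suppress); wire := (-3, 0)
  [4] wander off; pass (-3, 0)
  [5] halt off; pass (-3, 0)
  [6] seek_light off; pass (-3, 0)
  output (-3, 0)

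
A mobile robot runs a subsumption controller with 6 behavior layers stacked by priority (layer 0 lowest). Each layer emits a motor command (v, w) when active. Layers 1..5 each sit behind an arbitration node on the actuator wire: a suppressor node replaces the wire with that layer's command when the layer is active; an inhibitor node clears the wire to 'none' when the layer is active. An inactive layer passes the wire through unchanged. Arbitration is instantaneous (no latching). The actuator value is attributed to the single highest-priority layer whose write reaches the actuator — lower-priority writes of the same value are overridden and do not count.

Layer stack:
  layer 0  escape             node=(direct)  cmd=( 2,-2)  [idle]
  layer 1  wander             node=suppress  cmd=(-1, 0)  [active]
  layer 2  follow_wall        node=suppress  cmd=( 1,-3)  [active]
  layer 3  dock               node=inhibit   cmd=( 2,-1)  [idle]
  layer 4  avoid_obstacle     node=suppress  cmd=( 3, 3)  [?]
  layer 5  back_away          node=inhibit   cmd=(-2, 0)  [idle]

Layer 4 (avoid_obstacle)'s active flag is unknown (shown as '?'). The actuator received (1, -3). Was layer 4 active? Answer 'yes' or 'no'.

If layer 4 is active=yes:
  actuator would be (3, 3)
If layer 4 is active=no:
  actuator would be (1, -3)
Observed (1, -3), so layer 4 was idle.

no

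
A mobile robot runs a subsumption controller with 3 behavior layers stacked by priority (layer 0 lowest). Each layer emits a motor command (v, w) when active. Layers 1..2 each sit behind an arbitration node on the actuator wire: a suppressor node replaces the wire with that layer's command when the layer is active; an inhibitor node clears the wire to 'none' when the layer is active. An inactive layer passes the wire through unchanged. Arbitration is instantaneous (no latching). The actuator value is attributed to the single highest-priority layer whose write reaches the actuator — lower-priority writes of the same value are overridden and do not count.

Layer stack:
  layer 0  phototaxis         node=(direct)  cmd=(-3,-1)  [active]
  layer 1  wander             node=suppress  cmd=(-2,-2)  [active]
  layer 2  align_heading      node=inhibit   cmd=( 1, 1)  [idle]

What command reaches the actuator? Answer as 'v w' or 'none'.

-2 -2

layer 0 (phototaxis) active — direct: (-3, -1)
layer 1 (wander) active — suppresses: (-2, -2)
layer 2 (align_heading) idle — unchanged: (-2, -2)
→ actuator (-2, -2)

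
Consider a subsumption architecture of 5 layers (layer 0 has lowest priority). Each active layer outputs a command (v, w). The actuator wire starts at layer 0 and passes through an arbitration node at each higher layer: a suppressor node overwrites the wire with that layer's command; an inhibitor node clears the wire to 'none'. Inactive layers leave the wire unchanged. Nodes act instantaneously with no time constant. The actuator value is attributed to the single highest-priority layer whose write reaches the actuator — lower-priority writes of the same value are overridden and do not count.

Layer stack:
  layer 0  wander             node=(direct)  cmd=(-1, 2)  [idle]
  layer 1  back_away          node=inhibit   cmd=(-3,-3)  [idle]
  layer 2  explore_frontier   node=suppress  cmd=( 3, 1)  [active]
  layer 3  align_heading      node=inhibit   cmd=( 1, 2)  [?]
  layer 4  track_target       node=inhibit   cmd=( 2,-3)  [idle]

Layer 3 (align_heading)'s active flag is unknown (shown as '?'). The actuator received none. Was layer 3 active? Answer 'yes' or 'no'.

If layer 3 is active=yes:
  actuator would be none
If layer 3 is active=no:
  actuator would be (3, 1)
Observed none, so layer 3 was active.

yes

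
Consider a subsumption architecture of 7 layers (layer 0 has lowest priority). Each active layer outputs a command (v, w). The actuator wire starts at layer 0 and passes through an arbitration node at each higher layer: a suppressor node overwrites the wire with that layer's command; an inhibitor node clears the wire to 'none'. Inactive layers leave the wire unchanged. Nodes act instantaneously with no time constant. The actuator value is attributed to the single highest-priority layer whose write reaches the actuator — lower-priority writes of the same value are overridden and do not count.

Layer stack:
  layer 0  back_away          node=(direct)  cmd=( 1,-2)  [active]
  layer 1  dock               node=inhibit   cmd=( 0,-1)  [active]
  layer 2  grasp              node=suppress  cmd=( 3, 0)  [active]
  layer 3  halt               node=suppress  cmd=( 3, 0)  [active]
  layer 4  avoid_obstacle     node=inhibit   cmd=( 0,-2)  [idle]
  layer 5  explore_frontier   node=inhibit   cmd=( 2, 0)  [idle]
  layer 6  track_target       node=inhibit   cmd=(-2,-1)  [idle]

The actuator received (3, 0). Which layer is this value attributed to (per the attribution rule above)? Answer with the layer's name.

halt

L0 back_away: active, feeds wire = (1, -2)
L1 dock: active, inhibitor → wire = none
L2 grasp: active, suppressor → wire = (3, 0)
L3 halt: active, suppressor → wire = (3, 0)
L4 avoid_obstacle: idle → wire stays (3, 0)
L5 explore_frontier: idle → wire stays (3, 0)
L6 track_target: idle → wire stays (3, 0)
actuator = (3, 0)
last writer: layer 3 = halt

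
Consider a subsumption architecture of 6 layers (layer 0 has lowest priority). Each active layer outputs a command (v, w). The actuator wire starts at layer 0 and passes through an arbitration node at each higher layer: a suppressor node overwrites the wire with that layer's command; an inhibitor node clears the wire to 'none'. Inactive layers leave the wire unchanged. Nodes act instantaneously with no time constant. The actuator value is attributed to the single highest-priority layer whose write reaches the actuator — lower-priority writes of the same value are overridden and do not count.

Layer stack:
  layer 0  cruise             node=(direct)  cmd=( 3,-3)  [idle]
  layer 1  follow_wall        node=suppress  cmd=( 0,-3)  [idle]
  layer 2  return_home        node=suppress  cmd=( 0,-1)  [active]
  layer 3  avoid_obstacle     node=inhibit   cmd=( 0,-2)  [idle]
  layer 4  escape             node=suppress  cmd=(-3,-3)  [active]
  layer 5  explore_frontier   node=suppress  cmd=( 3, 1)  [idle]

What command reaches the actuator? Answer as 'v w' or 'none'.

-3 -3

layer 0 (cruise) idle — none
layer 1 (follow_wall) idle — unchanged: none
layer 2 (return_home) active — suppresses: (0, -1)
layer 3 (avoid_obstacle) idle — unchanged: (0, -1)
layer 4 (escape) active — suppresses: (-3, -3)
layer 5 (explore_frontier) idle — unchanged: (-3, -3)
→ actuator (-3, -3)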